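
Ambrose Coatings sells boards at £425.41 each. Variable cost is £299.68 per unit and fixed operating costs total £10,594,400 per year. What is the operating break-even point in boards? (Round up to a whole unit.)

84,264 boards

Unit CM = price − variable cost = £425.41 − £299.68 = £125.73.
Break-even Q = £10,594,400 / £125.73 = 84,263.10 → 84,264 boards.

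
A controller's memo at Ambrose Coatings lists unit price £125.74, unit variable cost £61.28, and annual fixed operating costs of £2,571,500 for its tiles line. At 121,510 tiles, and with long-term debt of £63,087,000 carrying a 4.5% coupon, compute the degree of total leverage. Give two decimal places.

3.23

Total contribution margin = 121,510 × £64.46 = £7,832,534.60.
EBIT = £7,832,534.60 − £2,571,500 = £5,261,034.60. Interest = £2,838,915.00, so EBIT − I = £2,422,119.60.
DCL = contribution ÷ (EBIT − I) = £7,832,534.60 ÷ £2,422,119.60 = 3.2338.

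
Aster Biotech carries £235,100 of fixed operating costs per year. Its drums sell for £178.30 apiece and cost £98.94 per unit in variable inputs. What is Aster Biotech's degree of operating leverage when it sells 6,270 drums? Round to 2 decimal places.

Total contribution margin = 6,270 × £79.36 = £497,587.20.
Operating income = contribution − fixed costs = £497,587.20 − £235,100 = £262,487.20.
So DOL = total CM / EBIT = £497,587.20 / £262,487.20 = 1.8957.

1.90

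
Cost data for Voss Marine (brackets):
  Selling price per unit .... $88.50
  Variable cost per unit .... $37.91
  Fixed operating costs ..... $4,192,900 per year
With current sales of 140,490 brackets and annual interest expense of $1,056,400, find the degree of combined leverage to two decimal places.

At 140,490 units, contribution = 140,490 × $50.59 = $7,107,389.10.
Subtracting fixed costs: EBIT = $7,107,389.10 − $4,192,900 = $2,914,489.10. Interest = $1,056,400.00, so EBIT − I = $1,858,089.10.
Degree of total leverage = total CM / (EBIT − interest) = $7,107,389.10 / $1,858,089.10 = 3.8251.

3.83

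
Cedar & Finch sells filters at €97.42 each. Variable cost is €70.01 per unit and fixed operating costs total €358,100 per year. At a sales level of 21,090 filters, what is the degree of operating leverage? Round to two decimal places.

Total contribution margin = 21,090 × €27.41 = €578,076.90.
EBIT = €578,076.90 − €358,100 = €219,976.90.
So DOL = total CM / EBIT = €578,076.90 / €219,976.90 = 2.6279.

2.63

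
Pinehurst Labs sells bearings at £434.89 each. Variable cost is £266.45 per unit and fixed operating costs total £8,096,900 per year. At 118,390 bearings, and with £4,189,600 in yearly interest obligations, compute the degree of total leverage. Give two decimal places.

At 118,390 units, contribution = 118,390 × £168.44 = £19,941,611.60.
Operating income = contribution − fixed costs = £19,941,611.60 − £8,096,900 = £11,844,711.60. Interest = £4,189,600.00, so EBIT − I = £7,655,111.60.
DCL = contribution ÷ (EBIT − I) = £19,941,611.60 ÷ £7,655,111.60 = 2.6050.

2.61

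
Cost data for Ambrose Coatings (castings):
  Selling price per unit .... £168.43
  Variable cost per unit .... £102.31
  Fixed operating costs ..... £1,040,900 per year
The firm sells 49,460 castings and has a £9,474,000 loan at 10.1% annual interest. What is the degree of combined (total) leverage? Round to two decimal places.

2.57

At 49,460 units, contribution = 49,460 × £66.12 = £3,270,295.20.
Operating income = contribution − fixed costs = £3,270,295.20 − £1,040,900 = £2,229,395.20. Interest = £956,874.00.
DOL = £3,270,295.20 ÷ £2,229,395.20 = 1.4669; DFL = £2,229,395.20 ÷ £1,272,521.20 = 1.7520.
Combined leverage = 1.4669 × 1.7520 = 2.5700.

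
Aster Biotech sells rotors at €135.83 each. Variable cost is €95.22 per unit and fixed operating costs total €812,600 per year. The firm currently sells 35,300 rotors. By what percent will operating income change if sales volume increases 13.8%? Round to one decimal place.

+31.9%

Total contribution margin = 35,300 × €40.61 = €1,433,533.00.
Operating income = contribution − fixed costs = €1,433,533.00 − €812,600 = €620,933.00.
DOL = contribution ÷ EBIT = €1,433,533.00 ÷ €620,933.00 = 2.3087.
Operating income changes by 2.3087 × +13.8% = +31.9%.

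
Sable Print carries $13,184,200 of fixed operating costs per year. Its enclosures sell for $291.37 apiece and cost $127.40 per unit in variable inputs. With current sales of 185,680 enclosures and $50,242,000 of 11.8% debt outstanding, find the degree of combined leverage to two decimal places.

2.69

Total contribution margin = 185,680 × $163.97 = $30,445,949.60.
Operating income = contribution − fixed costs = $30,445,949.60 − $13,184,200 = $17,261,749.60. Interest = $5,928,556.00.
DOL = $30,445,949.60 ÷ $17,261,749.60 = 1.7638; DFL = $17,261,749.60 ÷ $11,333,193.60 = 1.5231.
DCL = DOL × DFL = 1.7638 × 1.5231 = 2.6864.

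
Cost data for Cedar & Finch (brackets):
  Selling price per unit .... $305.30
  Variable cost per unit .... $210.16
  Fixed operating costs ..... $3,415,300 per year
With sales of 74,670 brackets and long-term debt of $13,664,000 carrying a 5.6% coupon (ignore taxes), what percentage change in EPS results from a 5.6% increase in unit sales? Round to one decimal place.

Contribution at this volume is 74,670 × $95.14 = $7,104,103.80.
Subtracting fixed costs: EBIT = $7,104,103.80 − $3,415,300 = $3,688,803.80.
After interest of $765,184.00, pre-tax earnings = $2,923,619.80.
Degree of combined leverage = contribution ÷ (EBIT − I) = $7,104,103.80 ÷ $2,923,619.80 = 2.4299.
EPS therefore changes by 2.4299 × (+5.6%) = +13.6%.

+13.6%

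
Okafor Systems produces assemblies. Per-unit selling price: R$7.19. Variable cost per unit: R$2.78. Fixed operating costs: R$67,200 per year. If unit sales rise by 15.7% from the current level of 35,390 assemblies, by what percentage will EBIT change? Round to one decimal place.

+27.6%

At 35,390 units, contribution = 35,390 × R$4.41 = R$156,069.90.
EBIT = R$156,069.90 − R$67,200 = R$88,869.90.
Degree of operating leverage = R$156,069.90 / R$88,869.90 = 1.7562.
So EBIT moves 1.7562 × (+15.7%) = +27.6%.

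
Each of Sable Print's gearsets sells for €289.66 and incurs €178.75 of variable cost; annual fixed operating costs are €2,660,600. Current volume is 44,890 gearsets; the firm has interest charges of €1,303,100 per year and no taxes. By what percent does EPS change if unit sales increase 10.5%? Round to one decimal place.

+51.5%

At 44,890 units, contribution = 44,890 × €110.91 = €4,978,749.90.
Operating income = contribution − fixed costs = €4,978,749.90 − €2,660,600 = €2,318,149.90.
After interest of €1,303,100.00, pre-tax earnings = €1,015,049.90.
Degree of combined leverage = contribution ÷ (EBIT − I) = €4,978,749.90 ÷ €1,015,049.90 = 4.9049.
EPS therefore changes by 4.9049 × (+10.5%) = +51.5%.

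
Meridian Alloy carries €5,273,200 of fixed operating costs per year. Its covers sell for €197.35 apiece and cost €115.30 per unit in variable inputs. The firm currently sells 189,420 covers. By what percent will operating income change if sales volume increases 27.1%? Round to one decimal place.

+41.0%

Contribution at this volume is 189,420 × €82.05 = €15,541,911.00.
Operating income = contribution − fixed costs = €15,541,911.00 − €5,273,200 = €10,268,711.00.
So DOL = total CM / EBIT = €15,541,911.00 / €10,268,711.00 = 1.5135.
So EBIT moves 1.5135 × (+27.1%) = +41.0%.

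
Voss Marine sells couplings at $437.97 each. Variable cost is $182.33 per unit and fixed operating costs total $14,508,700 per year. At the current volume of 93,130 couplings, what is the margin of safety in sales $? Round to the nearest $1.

$15,931,413

Contribution margin per unit = $437.97 − $182.33 = $255.64. Break-even units = $14,508,700 ÷ $255.64 = 56,754.42; break-even revenue = 56,754.42 × $437.97 = $24,856,733.45.
Current sales = 93,130 × $437.97 = $40,788,146.10.
Margin of safety = $40,788,146.10 − $24,856,733.45 = $15,931,413.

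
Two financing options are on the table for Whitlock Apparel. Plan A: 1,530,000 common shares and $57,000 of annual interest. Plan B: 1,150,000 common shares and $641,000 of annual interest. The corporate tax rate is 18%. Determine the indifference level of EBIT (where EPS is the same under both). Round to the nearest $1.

$2,408,368

At indifference, (EBIT − 57,000)(1 − t)/1,530,000 = (EBIT − 641,000)(1 − t)/1,150,000.
The (1 − t) factor cancels: (EBIT − 57,000) × 1,150,000 = (EBIT − 641,000) × 1,530,000.
EBIT × (1,530,000 − 1,150,000) = 641,000 × 1,530,000 − 57,000 × 1,150,000 = 915,180,000,000, so EBIT = 915,180,000,000 ÷ 380,000 = 2,408,368.42.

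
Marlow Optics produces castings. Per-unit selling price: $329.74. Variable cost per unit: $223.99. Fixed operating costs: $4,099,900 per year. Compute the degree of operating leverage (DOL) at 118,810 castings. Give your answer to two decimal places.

Total contribution margin = 118,810 × $105.75 = $12,564,157.50.
Subtracting fixed costs: EBIT = $12,564,157.50 − $4,099,900 = $8,464,257.50.
So DOL = total CM / EBIT = $12,564,157.50 / $8,464,257.50 = 1.4844.

1.48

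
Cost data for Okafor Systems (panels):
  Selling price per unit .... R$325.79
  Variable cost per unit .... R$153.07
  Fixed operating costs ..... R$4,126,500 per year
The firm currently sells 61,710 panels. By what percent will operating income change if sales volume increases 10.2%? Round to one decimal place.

At 61,710 units, contribution = 61,710 × R$172.72 = R$10,658,551.20.
Subtracting fixed costs: EBIT = R$10,658,551.20 − R$4,126,500 = R$6,532,051.20.
DOL = contribution ÷ EBIT = R$10,658,551.20 ÷ R$6,532,051.20 = 1.6317.
%ΔEBIT = DOL × %ΔSales = 1.6317 × +10.2% = +16.6%.

+16.6%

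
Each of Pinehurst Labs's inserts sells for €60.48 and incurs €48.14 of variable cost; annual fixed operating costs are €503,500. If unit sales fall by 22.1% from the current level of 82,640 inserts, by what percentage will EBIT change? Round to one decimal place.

At 82,640 units, contribution = 82,640 × €12.34 = €1,019,777.60.
Operating income = contribution − fixed costs = €1,019,777.60 − €503,500 = €516,277.60.
Degree of operating leverage = €1,019,777.60 / €516,277.60 = 1.9753.
Operating income changes by 1.9753 × -22.1% = -43.7%.

-43.7%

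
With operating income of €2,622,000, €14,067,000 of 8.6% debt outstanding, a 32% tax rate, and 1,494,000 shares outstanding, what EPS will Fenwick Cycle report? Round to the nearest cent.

Interest = €1,209,762.00, so EBT = €2,622,000 − €1,209,762.00 = €1,412,238.00.
Net income = €1,412,238.00 × (1 − 0.32) = €960,321.84.
EPS = €960,321.84 ÷ 1,494,000 = €0.64.

€0.64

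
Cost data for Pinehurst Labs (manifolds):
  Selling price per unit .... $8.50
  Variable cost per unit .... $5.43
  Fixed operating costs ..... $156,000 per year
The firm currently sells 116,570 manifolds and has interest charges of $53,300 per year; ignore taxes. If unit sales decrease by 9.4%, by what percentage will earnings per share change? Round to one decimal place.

-22.6%

Total contribution margin = 116,570 × $3.07 = $357,869.90.
Subtracting fixed costs: EBIT = $357,869.90 − $156,000 = $201,869.90.
Interest = $53,300.00, so EBIT − I = $148,569.90.
Degree of combined leverage = contribution ÷ (EBIT − I) = $357,869.90 ÷ $148,569.90 = 2.4088.
%ΔEPS = DCL × %ΔSales = 2.4088 × -9.4% = -22.6%.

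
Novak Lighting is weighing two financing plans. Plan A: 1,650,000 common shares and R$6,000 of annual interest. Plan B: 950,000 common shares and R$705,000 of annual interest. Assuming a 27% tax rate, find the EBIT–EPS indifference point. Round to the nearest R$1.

R$1,653,643

At indifference, (EBIT − 6,000)(1 − t)/1,650,000 = (EBIT − 705,000)(1 − t)/950,000.
The (1 − t) factor cancels: (EBIT − 6,000) × 950,000 = (EBIT − 705,000) × 1,650,000.
EBIT × (1,650,000 − 950,000) = 705,000 × 1,650,000 − 6,000 × 950,000 = 1,157,550,000,000, so EBIT = 1,157,550,000,000 ÷ 700,000 = 1,653,642.86.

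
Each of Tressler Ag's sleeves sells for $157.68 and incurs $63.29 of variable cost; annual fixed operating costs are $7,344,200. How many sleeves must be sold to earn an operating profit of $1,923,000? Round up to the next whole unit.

Contribution margin per unit = $157.68 − $63.29 = $94.39.
Required volume = (fixed costs + target profit) ÷ CM = ($7,344,200 + $1,923,000) ÷ $94.39 = 98,179.89, so 98,180 sleeves.

98,180 sleeves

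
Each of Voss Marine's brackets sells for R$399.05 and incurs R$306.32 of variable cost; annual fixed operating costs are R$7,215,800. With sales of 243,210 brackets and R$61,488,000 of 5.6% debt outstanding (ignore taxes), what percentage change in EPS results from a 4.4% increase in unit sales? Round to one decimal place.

+8.3%

At 243,210 units, contribution = 243,210 × R$92.73 = R$22,552,863.30.
Subtracting fixed costs: EBIT = R$22,552,863.30 − R$7,215,800 = R$15,337,063.30.
After interest of R$3,443,328.00, pre-tax earnings = R$11,893,735.30.
Degree of combined leverage = contribution ÷ (EBIT − I) = R$22,552,863.30 ÷ R$11,893,735.30 = 1.8962.
EPS therefore changes by 1.8962 × (+4.4%) = +8.3%.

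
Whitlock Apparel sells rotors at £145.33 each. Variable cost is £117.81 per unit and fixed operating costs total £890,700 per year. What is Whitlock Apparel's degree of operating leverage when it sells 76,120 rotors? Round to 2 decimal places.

1.74

Contribution at this volume is 76,120 × £27.52 = £2,094,822.40.
Operating income = contribution − fixed costs = £2,094,822.40 − £890,700 = £1,204,122.40.
DOL = contribution ÷ EBIT = £2,094,822.40 ÷ £1,204,122.40 = 1.7397.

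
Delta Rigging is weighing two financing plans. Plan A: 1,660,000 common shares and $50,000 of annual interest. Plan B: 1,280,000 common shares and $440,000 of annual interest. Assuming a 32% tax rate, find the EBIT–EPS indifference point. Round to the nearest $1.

At indifference, (EBIT − 50,000)(1 − t)/1,660,000 = (EBIT − 440,000)(1 − t)/1,280,000.
The (1 − t) factor cancels: (EBIT − 50,000) × 1,280,000 = (EBIT − 440,000) × 1,660,000.
Solving, EBIT = (440,000·1,660,000 − 50,000·1,280,000) / (1,660,000 − 1,280,000) = 666,400,000,000 / 380,000 = 1,753,684.21.

$1,753,684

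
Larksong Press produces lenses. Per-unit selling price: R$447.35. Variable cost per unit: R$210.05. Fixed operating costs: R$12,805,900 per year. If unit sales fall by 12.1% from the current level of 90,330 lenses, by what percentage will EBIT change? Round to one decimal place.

-30.1%

At 90,330 units, contribution = 90,330 × R$237.30 = R$21,435,309.00.
EBIT = R$21,435,309.00 − R$12,805,900 = R$8,629,409.00.
So DOL = total CM / EBIT = R$21,435,309.00 / R$8,629,409.00 = 2.4840.
So EBIT moves 2.4840 × (-12.1%) = -30.1%.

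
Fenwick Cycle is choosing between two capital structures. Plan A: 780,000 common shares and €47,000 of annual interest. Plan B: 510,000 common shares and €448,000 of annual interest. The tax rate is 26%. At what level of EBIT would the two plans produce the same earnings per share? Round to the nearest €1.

€1,205,444

Set EPS_A = EPS_B: (EBIT − €47,000)(1 − 0.26) ÷ 780,000 = (EBIT − €448,000)(1 − 0.26) ÷ 510,000.
The (1 − t) factor cancels: (EBIT − 47,000) × 510,000 = (EBIT − 448,000) × 780,000.
Solving, EBIT = (448,000·780,000 − 47,000·510,000) / (780,000 − 510,000) = 325,470,000,000 / 270,000 = 1,205,444.44.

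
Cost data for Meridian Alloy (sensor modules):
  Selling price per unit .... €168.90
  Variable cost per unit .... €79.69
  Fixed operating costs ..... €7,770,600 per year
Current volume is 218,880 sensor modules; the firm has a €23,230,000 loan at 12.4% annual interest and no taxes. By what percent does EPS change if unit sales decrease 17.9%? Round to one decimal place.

Contribution at this volume is 218,880 × €89.21 = €19,526,284.80.
Operating income = contribution − fixed costs = €19,526,284.80 − €7,770,600 = €11,755,684.80.
After interest of €2,880,520.00, pre-tax earnings = €8,875,164.80.
DCL = total CM / (EBIT − I) = €19,526,284.80 / €8,875,164.80 = 2.2001.
%ΔEPS = DCL × %ΔSales = 2.2001 × -17.9% = -39.4%.

-39.4%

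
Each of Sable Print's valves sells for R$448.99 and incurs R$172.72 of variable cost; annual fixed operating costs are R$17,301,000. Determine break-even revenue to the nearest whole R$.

CM per unit = R$448.99 − R$172.72 = R$276.27; CM ratio = R$276.27 / R$448.99 = 0.6153.
Break-even revenue = fixed costs × price ÷ CM = R$17,301,000 × R$448.99 ÷ R$276.27 = R$28,117,334.

R$28,117,334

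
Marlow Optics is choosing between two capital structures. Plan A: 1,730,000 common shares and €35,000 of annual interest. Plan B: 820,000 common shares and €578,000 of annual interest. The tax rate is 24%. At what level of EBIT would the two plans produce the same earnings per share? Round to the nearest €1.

€1,067,297

Set EPS_A = EPS_B: (EBIT − €35,000)(1 − 0.24) ÷ 1,730,000 = (EBIT − €578,000)(1 − 0.24) ÷ 820,000.
Cancelling (1 − t) and cross-multiplying: 820,000·(EBIT − 35,000) = 1,730,000·(EBIT − 578,000).
Solving, EBIT = (578,000·1,730,000 − 35,000·820,000) / (1,730,000 − 820,000) = 971,240,000,000 / 910,000 = 1,067,296.70.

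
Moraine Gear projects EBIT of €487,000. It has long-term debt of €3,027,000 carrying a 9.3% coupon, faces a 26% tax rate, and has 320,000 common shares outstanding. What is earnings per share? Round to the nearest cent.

Interest = €281,511.00, so EBT = €487,000 − €281,511.00 = €205,489.00.
Net income = €205,489.00 × (1 − 0.26) = €152,061.86.
Per share: €152,061.86 / 320,000 shares = €0.48.

€0.48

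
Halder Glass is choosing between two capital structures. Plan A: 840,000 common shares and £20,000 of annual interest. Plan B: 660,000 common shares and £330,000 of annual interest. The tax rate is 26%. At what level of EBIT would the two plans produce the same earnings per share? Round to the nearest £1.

£1,466,667

At indifference, (EBIT − 20,000)(1 − t)/840,000 = (EBIT − 330,000)(1 − t)/660,000.
The (1 − t) factor cancels: (EBIT − 20,000) × 660,000 = (EBIT − 330,000) × 840,000.
Solving, EBIT = (330,000·840,000 − 20,000·660,000) / (840,000 − 660,000) = 264,000,000,000 / 180,000 = 1,466,666.67.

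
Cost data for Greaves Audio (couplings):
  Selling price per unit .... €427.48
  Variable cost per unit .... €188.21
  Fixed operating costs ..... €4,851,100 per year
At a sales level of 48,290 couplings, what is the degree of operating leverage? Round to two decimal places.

At 48,290 units, contribution = 48,290 × €239.27 = €11,554,348.30.
EBIT = €11,554,348.30 − €4,851,100 = €6,703,248.30.
So DOL = total CM / EBIT = €11,554,348.30 / €6,703,248.30 = 1.7237.

1.72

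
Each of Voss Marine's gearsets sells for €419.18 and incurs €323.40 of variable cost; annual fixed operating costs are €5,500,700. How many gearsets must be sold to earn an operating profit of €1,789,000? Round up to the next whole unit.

76,109 gearsets

Each unit contributes €419.18 − €323.40 = €95.78.
Units = (FC + target) / CM = (€5,500,700 + €1,789,000) / €95.78 = 76,108.79, so 76,109 gearsets.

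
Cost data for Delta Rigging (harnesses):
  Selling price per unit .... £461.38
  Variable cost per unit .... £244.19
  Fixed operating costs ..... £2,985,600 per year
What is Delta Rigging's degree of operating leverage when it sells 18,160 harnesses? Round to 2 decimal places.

At 18,160 units, contribution = 18,160 × £217.19 = £3,944,170.40.
Operating income = contribution − fixed costs = £3,944,170.40 − £2,985,600 = £958,570.40.
So DOL = total CM / EBIT = £3,944,170.40 / £958,570.40 = 4.1146.

4.11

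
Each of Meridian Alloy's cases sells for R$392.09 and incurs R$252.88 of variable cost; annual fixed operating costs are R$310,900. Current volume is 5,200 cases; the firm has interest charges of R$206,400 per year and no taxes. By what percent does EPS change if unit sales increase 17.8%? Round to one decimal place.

Total contribution margin = 5,200 × R$139.21 = R$723,892.00.
Subtracting fixed costs: EBIT = R$723,892.00 − R$310,900 = R$412,992.00.
After interest of R$206,400.00, pre-tax earnings = R$206,592.00.
DCL = total CM / (EBIT − I) = R$723,892.00 / R$206,592.00 = 3.5040.
EPS therefore changes by 3.5040 × (+17.8%) = +62.4%.

+62.4%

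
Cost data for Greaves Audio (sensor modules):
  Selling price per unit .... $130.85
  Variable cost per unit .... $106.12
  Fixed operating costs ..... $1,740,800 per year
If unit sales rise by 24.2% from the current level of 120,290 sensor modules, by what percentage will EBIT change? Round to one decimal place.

Contribution at this volume is 120,290 × $24.73 = $2,974,771.70.
Operating income = contribution − fixed costs = $2,974,771.70 − $1,740,800 = $1,233,971.70.
Degree of operating leverage = $2,974,771.70 / $1,233,971.70 = 2.4107.
%ΔEBIT = DOL × %ΔSales = 2.4107 × +24.2% = +58.3%.

+58.3%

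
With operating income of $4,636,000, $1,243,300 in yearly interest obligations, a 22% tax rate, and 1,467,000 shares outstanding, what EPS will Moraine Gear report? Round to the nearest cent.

Pre-tax income = $4,636,000 − $1,243,300.00 = $3,392,700.00.
Net income = $3,392,700.00 × (1 − 0.22) = $2,646,306.00.
EPS = $2,646,306.00 ÷ 1,467,000 = $1.80.

$1.80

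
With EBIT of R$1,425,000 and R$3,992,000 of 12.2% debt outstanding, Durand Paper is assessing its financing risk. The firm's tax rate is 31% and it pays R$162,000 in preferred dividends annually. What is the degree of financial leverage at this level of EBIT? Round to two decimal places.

2.03

Annual interest charges come to R$487,024.00.
Pre-tax preferred-dividend burden = R$162,000 ÷ (1 − 0.31) = R$234,782.61.
DFL = EBIT ÷ [EBIT − I − D_p/(1−t)] = R$1,425,000 ÷ [R$1,425,000 − R$487,024.00 − R$234,782.61] = R$1,425,000 ÷ R$703,193.39 = 2.0265.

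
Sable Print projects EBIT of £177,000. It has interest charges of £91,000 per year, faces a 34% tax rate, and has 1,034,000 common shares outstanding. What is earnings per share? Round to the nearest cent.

£0.05

Interest = £91,000.00, so EBT = £177,000 − £91,000.00 = £86,000.00.
After tax at 34%: net income = £86,000.00 × 0.66 = £56,760.00.
Per share: £56,760.00 / 1,034,000 shares = £0.05.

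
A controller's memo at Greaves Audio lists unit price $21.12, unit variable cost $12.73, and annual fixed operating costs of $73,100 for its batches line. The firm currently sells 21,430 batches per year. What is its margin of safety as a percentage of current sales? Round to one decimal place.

Each unit contributes $21.12 − $12.73 = $8.39. Break-even units = $73,100 ÷ $8.39 = 8,712.75; break-even revenue = 8,712.75 × $21.12 = $184,013.35.
Actual sales revenue = 21,430 × $21.12 = $452,601.60.
Margin of safety = ($452,601.60 − $184,013.35) ÷ $452,601.60 = 59.3%.

59.3%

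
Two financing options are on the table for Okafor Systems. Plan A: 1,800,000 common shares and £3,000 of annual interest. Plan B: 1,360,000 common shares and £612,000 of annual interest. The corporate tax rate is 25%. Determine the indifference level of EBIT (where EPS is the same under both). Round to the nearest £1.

£2,494,364

At indifference, (EBIT − 3,000)(1 − t)/1,800,000 = (EBIT − 612,000)(1 − t)/1,360,000.
The (1 − t) factor cancels: (EBIT − 3,000) × 1,360,000 = (EBIT − 612,000) × 1,800,000.
Solving, EBIT = (612,000·1,800,000 − 3,000·1,360,000) / (1,800,000 − 1,360,000) = 1,097,520,000,000 / 440,000 = 2,494,363.64.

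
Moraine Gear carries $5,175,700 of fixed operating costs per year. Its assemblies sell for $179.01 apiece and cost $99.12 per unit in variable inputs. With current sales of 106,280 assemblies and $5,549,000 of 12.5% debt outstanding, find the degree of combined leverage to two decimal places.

At 106,280 units, contribution = 106,280 × $79.89 = $8,490,709.20.
Subtracting fixed costs: EBIT = $8,490,709.20 − $5,175,700 = $3,315,009.20. Interest = $693,625.00.
DOL = $8,490,709.20 ÷ $3,315,009.20 = 2.5613; DFL = $3,315,009.20 ÷ $2,621,384.20 = 1.2646.
Combined leverage = 2.5613 × 1.2646 = 3.2390.

3.24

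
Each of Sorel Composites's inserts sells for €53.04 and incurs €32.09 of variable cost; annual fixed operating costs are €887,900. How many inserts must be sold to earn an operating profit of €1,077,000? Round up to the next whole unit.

93,790 inserts

Unit CM = price − variable cost = €53.04 − €32.09 = €20.95.
Required volume = (fixed costs + target profit) ÷ CM = (€887,900 + €1,077,000) ÷ €20.95 = 93,789.98, so 93,790 inserts.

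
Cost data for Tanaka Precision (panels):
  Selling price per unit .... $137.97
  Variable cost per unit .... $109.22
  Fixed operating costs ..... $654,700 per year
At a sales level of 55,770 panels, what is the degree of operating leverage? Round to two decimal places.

1.69

Total contribution margin = 55,770 × $28.75 = $1,603,387.50.
Subtracting fixed costs: EBIT = $1,603,387.50 − $654,700 = $948,687.50.
Degree of operating leverage = $1,603,387.50 / $948,687.50 = 1.6901.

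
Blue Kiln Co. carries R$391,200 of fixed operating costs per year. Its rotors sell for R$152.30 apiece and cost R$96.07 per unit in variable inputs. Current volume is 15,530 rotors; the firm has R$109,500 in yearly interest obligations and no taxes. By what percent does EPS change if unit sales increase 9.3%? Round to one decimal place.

+21.8%

Total contribution margin = 15,530 × R$56.23 = R$873,251.90.
Subtracting fixed costs: EBIT = R$873,251.90 − R$391,200 = R$482,051.90.
Interest = R$109,500.00, so EBIT − I = R$372,551.90.
Degree of combined leverage = contribution ÷ (EBIT − I) = R$873,251.90 ÷ R$372,551.90 = 2.3440.
EPS therefore changes by 2.3440 × (+9.3%) = +21.8%.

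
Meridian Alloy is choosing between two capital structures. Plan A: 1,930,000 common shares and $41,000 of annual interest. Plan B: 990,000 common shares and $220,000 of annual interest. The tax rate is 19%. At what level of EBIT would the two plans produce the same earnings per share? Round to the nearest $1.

At indifference, (EBIT − 41,000)(1 − t)/1,930,000 = (EBIT − 220,000)(1 − t)/990,000.
Cancelling (1 − t) and cross-multiplying: 990,000·(EBIT − 41,000) = 1,930,000·(EBIT − 220,000).
EBIT × (1,930,000 − 990,000) = 220,000 × 1,930,000 − 41,000 × 990,000 = 384,010,000,000, so EBIT = 384,010,000,000 ÷ 940,000 = 408,521.28.

$408,521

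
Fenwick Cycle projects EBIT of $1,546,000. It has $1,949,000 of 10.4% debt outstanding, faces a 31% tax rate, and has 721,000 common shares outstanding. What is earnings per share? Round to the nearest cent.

Pre-tax income = $1,546,000 − $202,696.00 = $1,343,304.00.
After tax at 31%: net income = $1,343,304.00 × 0.69 = $926,879.76.
EPS = $926,879.76 ÷ 721,000 = $1.29.

$1.29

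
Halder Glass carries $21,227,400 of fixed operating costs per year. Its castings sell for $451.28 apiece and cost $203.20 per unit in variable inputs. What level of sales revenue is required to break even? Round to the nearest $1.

$38,614,564

CM per unit = $451.28 − $203.20 = $248.08; CM ratio = $248.08 / $451.28 = 0.5497.
Break-even revenue = fixed costs × price ÷ CM = $21,227,400 × $451.28 ÷ $248.08 = $38,614,564.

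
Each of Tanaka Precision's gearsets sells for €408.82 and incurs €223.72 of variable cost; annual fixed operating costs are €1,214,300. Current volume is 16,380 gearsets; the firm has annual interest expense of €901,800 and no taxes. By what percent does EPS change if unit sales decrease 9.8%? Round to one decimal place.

-32.4%

Contribution at this volume is 16,380 × €185.10 = €3,031,938.00.
Operating income = contribution − fixed costs = €3,031,938.00 − €1,214,300 = €1,817,638.00.
After interest of €901,800.00, pre-tax earnings = €915,838.00.
DCL = total CM / (EBIT − I) = €3,031,938.00 / €915,838.00 = 3.3106.
EPS therefore changes by 3.3106 × (-9.8%) = -32.4%.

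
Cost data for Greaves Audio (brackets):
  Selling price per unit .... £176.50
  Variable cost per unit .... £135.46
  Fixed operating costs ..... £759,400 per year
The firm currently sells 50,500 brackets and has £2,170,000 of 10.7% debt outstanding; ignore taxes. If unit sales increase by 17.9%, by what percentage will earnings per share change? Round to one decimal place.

+34.3%

Contribution at this volume is 50,500 × £41.04 = £2,072,520.00.
Subtracting fixed costs: EBIT = £2,072,520.00 − £759,400 = £1,313,120.00.
Interest = £232,190.00, so EBIT − I = £1,080,930.00.
DCL = total CM / (EBIT − I) = £2,072,520.00 / £1,080,930.00 = 1.9173.
%ΔEPS = DCL × %ΔSales = 1.9173 × +17.9% = +34.3%.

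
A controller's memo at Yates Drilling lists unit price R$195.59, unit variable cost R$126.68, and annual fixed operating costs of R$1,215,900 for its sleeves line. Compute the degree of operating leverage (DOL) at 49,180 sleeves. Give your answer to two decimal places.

At 49,180 units, contribution = 49,180 × R$68.91 = R$3,388,993.80.
Subtracting fixed costs: EBIT = R$3,388,993.80 − R$1,215,900 = R$2,173,093.80.
So DOL = total CM / EBIT = R$3,388,993.80 / R$2,173,093.80 = 1.5595.

1.56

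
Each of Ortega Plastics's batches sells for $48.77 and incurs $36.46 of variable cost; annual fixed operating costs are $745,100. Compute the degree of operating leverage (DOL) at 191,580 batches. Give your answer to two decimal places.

1.46

Total contribution margin = 191,580 × $12.31 = $2,358,349.80.
Subtracting fixed costs: EBIT = $2,358,349.80 − $745,100 = $1,613,249.80.
Degree of operating leverage = $2,358,349.80 / $1,613,249.80 = 1.4619.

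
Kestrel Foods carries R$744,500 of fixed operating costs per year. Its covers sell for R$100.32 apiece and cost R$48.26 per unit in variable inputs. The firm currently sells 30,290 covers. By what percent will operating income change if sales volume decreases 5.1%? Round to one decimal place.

-9.7%

Contribution at this volume is 30,290 × R$52.06 = R$1,576,897.40.
EBIT = R$1,576,897.40 − R$744,500 = R$832,397.40.
DOL = contribution ÷ EBIT = R$1,576,897.40 ÷ R$832,397.40 = 1.8944.
So EBIT moves 1.8944 × (-5.1%) = -9.7%.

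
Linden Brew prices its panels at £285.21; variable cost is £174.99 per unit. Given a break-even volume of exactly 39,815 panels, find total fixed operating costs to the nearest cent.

£4,388,409.30

Unit CM = price − variable cost = £285.21 − £174.99 = £110.22.
Fixed costs = break-even units × CM = 39,815 × £110.22 = £4,388,409.30.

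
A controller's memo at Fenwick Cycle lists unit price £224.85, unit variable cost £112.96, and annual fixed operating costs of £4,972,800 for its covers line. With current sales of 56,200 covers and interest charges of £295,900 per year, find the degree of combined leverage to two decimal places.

6.17

Contribution at this volume is 56,200 × £111.89 = £6,288,218.00.
EBIT = £6,288,218.00 − £4,972,800 = £1,315,418.00. Interest = £295,900.00, so EBIT − I = £1,019,518.00.
DCL = contribution ÷ (EBIT − I) = £6,288,218.00 ÷ £1,019,518.00 = 6.1678.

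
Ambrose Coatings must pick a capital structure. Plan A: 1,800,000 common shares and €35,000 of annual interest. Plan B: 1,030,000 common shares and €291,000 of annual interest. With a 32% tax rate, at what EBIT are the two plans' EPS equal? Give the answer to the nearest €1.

At indifference, (EBIT − 35,000)(1 − t)/1,800,000 = (EBIT − 291,000)(1 − t)/1,030,000.
Cancelling (1 − t) and cross-multiplying: 1,030,000·(EBIT − 35,000) = 1,800,000·(EBIT − 291,000).
Solving, EBIT = (291,000·1,800,000 − 35,000·1,030,000) / (1,800,000 − 1,030,000) = 487,750,000,000 / 770,000 = 633,441.56.

€633,442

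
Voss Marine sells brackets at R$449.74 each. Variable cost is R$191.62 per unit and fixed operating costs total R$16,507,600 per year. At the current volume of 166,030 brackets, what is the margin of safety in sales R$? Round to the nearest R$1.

Contribution margin per unit = R$449.74 − R$191.62 = R$258.12. Break-even units = R$16,507,600 ÷ R$258.12 = 63,953.20; break-even revenue = 63,953.20 × R$449.74 = R$28,762,312.20.
Actual sales revenue = 166,030 × R$449.74 = R$74,670,332.20.
Margin of safety = R$74,670,332.20 − R$28,762,312.20 = R$45,908,020.

R$45,908,020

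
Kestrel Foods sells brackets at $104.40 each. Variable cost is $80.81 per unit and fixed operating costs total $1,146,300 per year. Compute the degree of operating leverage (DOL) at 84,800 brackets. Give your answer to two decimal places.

Total contribution margin = 84,800 × $23.59 = $2,000,432.00.
Operating income = contribution − fixed costs = $2,000,432.00 − $1,146,300 = $854,132.00.
DOL = contribution ÷ EBIT = $2,000,432.00 ÷ $854,132.00 = 2.3421.

2.34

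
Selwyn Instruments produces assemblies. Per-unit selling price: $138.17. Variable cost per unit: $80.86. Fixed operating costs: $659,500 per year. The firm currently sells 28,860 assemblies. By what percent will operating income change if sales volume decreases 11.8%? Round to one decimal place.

Contribution at this volume is 28,860 × $57.31 = $1,653,966.60.
Subtracting fixed costs: EBIT = $1,653,966.60 − $659,500 = $994,466.60.
Degree of operating leverage = $1,653,966.60 / $994,466.60 = 1.6632.
%ΔEBIT = DOL × %ΔSales = 1.6632 × -11.8% = -19.6%.

-19.6%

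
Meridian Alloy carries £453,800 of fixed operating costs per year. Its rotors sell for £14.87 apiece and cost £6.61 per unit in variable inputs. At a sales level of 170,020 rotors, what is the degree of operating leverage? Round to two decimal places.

1.48

Contribution at this volume is 170,020 × £8.26 = £1,404,365.20.
Operating income = contribution − fixed costs = £1,404,365.20 − £453,800 = £950,565.20.
Degree of operating leverage = £1,404,365.20 / £950,565.20 = 1.4774.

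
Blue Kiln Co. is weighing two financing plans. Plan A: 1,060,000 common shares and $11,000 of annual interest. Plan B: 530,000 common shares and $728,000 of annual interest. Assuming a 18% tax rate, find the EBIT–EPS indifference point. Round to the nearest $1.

$1,445,000

At indifference, (EBIT − 11,000)(1 − t)/1,060,000 = (EBIT − 728,000)(1 − t)/530,000.
The (1 − t) factor cancels: (EBIT − 11,000) × 530,000 = (EBIT − 728,000) × 1,060,000.
EBIT × (1,060,000 − 530,000) = 728,000 × 1,060,000 − 11,000 × 530,000 = 765,850,000,000, so EBIT = 765,850,000,000 ÷ 530,000 = 1,445,000.00.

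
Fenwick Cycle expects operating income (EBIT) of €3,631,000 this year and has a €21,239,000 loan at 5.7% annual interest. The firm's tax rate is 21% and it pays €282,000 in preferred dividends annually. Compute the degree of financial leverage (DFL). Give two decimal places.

1.76

Interest = €1,210,623.00.
Preferred dividends grossed up pre-tax: €282,000 / (1 − 0.21) = €356,962.03.
DFL = EBIT ÷ [EBIT − I − D_p/(1−t)] = €3,631,000 ÷ [€3,631,000 − €1,210,623.00 − €356,962.03] = €3,631,000 ÷ €2,063,414.97 = 1.7597.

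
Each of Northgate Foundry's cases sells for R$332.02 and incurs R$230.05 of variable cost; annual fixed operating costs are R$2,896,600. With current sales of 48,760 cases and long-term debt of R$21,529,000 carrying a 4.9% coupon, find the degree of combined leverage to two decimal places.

Total contribution margin = 48,760 × R$101.97 = R$4,972,057.20.
EBIT = R$4,972,057.20 − R$2,896,600 = R$2,075,457.20. Interest = R$1,054,921.00, so EBIT − I = R$1,020,536.20.
Degree of total leverage = total CM / (EBIT − interest) = R$4,972,057.20 / R$1,020,536.20 = 4.8720.

4.87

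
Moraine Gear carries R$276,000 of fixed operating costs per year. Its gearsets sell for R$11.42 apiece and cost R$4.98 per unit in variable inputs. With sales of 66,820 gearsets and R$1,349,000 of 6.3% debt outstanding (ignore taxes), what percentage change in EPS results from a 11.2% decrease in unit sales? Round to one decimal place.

-69.5%

At 66,820 units, contribution = 66,820 × R$6.44 = R$430,320.80.
Subtracting fixed costs: EBIT = R$430,320.80 − R$276,000 = R$154,320.80.
After interest of R$84,987.00, pre-tax earnings = R$69,333.80.
DCL = total CM / (EBIT − I) = R$430,320.80 / R$69,333.80 = 6.2065.
%ΔEPS = DCL × %ΔSales = 6.2065 × -11.2% = -69.5%.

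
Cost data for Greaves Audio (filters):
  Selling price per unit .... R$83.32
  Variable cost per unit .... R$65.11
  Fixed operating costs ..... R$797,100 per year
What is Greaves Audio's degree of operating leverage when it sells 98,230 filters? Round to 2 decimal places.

1.80

Total contribution margin = 98,230 × R$18.21 = R$1,788,768.30.
Subtracting fixed costs: EBIT = R$1,788,768.30 − R$797,100 = R$991,668.30.
Degree of operating leverage = R$1,788,768.30 / R$991,668.30 = 1.8038.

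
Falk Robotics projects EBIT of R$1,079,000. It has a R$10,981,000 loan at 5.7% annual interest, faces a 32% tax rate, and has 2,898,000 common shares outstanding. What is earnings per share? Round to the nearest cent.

Interest = R$625,917.00, so EBT = R$1,079,000 − R$625,917.00 = R$453,083.00.
After tax at 32%: net income = R$453,083.00 × 0.68 = R$308,096.44.
Per share: R$308,096.44 / 2,898,000 shares = R$0.11.

R$0.11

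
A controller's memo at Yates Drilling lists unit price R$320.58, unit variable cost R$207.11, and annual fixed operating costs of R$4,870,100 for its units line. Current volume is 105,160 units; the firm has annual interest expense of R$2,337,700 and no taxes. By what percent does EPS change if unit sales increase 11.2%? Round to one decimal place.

At 105,160 units, contribution = 105,160 × R$113.47 = R$11,932,505.20.
EBIT = R$11,932,505.20 − R$4,870,100 = R$7,062,405.20.
After interest of R$2,337,700.00, pre-tax earnings = R$4,724,705.20.
DCL = total CM / (EBIT − I) = R$11,932,505.20 / R$4,724,705.20 = 2.5256.
EPS therefore changes by 2.5256 × (+11.2%) = +28.3%.

+28.3%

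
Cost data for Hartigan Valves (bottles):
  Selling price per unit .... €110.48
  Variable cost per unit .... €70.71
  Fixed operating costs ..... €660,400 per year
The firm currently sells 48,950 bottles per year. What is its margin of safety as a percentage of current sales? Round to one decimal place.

Contribution margin per unit = €110.48 − €70.71 = €39.77. Break-even units = €660,400 ÷ €39.77 = 16,605.48; break-even revenue = 16,605.48 × €110.48 = €1,834,573.60.
Current sales = 48,950 × €110.48 = €5,407,996.00.
Margin of safety = (€5,407,996.00 − €1,834,573.60) ÷ €5,407,996.00 = 66.1%.

66.1%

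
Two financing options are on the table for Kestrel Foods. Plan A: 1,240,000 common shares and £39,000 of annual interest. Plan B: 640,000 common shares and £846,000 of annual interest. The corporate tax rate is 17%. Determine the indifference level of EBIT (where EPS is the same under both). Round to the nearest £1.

£1,706,800

Set EPS_A = EPS_B: (EBIT − £39,000)(1 − 0.17) ÷ 1,240,000 = (EBIT − £846,000)(1 − 0.17) ÷ 640,000.
Cancelling (1 − t) and cross-multiplying: 640,000·(EBIT − 39,000) = 1,240,000·(EBIT − 846,000).
Solving, EBIT = (846,000·1,240,000 − 39,000·640,000) / (1,240,000 − 640,000) = 1,024,080,000,000 / 600,000 = 1,706,800.00.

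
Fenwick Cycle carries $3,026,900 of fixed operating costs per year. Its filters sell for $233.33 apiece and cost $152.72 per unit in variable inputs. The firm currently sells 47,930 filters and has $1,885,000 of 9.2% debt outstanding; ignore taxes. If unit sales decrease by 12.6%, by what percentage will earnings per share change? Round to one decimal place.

At 47,930 units, contribution = 47,930 × $80.61 = $3,863,637.30.
EBIT = $3,863,637.30 − $3,026,900 = $836,737.30.
After interest of $173,420.00, pre-tax earnings = $663,317.30.
Degree of combined leverage = contribution ÷ (EBIT − I) = $3,863,637.30 ÷ $663,317.30 = 5.8247.
%ΔEPS = DCL × %ΔSales = 5.8247 × -12.6% = -73.4%.

-73.4%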